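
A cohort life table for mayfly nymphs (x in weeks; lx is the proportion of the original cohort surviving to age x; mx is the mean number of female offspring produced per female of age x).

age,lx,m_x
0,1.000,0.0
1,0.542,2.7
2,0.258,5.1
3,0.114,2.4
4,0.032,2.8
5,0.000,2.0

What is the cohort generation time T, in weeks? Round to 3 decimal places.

lx·mx: 0, 1.4634, 1.3158, 0.2736, 0.0896, 0 → R0 = 3.1424
x·lx·mx: 0, 1.4634, 2.6316, 0.8208, 0.3584, 0 → Σ = 5.2742
T = 5.2742 / 3.1424 = 1.678399… → 1.678

1.678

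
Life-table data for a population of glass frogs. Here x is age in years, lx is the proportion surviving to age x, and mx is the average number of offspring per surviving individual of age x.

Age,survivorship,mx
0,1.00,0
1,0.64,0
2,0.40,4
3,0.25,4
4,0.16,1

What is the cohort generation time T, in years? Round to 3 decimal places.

2.478

lx·mx: 0, 0, 1.6, 1, 0.16 → R0 = 2.76
x·lx·mx: 0, 0, 3.2, 3, 0.64 → Σ = 6.84
T = 6.84 / 2.76 = 2.478261… → 2.478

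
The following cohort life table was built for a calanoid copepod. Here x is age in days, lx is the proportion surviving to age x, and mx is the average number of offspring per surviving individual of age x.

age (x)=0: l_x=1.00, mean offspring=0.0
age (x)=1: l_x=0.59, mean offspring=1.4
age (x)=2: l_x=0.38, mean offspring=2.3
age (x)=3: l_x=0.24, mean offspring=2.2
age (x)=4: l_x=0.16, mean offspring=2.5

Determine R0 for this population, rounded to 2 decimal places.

2.63

lx·mx by age: 0, 0.826, 0.874, 0.528, 0.4
R0 = Σ lx·mx = 2.628 → 2.63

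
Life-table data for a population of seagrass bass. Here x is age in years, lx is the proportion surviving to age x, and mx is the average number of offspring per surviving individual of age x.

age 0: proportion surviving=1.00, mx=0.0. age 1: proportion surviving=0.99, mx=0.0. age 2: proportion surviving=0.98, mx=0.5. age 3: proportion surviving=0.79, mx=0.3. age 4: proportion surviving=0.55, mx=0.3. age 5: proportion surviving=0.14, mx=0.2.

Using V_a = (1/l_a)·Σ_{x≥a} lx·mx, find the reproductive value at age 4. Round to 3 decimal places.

lx·mx for x ≥ 4: 0.165, 0.028 → sum = 0.193
V_4 = 0.193 / l_4 = 0.193 / 0.55 = 0.350909… → 0.351

0.351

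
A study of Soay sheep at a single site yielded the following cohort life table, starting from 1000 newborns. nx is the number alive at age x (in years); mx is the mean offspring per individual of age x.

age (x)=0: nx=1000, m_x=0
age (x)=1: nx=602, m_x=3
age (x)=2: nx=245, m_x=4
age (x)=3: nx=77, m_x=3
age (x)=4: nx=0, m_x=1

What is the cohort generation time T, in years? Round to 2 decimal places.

lx = nx/n0 = nx/1000: 1, 0.602, 0.245, 0.077, 0
lx·mx: 0, 1.806, 0.98, 0.231, 0 → R0 = 3.017
x·lx·mx: 0, 1.806, 1.96, 0.693, 0 → Σ = 4.459
T = 4.459 / 3.017 = 1.477958… → 1.48

1.48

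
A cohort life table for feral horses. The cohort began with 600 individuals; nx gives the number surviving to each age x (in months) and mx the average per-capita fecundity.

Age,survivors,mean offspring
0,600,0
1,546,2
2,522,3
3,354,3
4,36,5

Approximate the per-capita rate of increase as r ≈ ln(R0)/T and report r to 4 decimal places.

0.8979

lx = nx/n0 = nx/600: 1, 0.91, 0.87, 0.59, 0.06
R0 = Σ lx·mx = 0 + 1.82 + 2.61 + 1.77 + 0.3 = 6.5
Σ x·lx·mx = 13.55; T = 13.55/6.5 = 2.08462…
r ≈ ln(R0)/T = ln(6.5)/2.08462… = 0.897912… → 0.8979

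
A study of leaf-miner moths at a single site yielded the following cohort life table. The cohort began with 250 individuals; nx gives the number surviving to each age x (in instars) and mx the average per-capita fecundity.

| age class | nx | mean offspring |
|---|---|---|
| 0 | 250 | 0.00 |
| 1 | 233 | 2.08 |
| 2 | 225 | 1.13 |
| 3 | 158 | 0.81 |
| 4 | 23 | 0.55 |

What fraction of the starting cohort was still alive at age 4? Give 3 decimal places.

0.092

l_4 = n_4/n_0 = 23/250 = 0.092 → 0.092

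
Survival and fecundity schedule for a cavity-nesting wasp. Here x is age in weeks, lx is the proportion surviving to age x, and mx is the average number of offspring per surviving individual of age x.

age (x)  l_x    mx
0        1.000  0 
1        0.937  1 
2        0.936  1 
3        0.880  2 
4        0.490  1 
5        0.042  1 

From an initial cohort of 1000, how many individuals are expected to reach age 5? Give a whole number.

42

Expected survivors = N0 · l_5 = 1000 × 0.042 = 42 → 42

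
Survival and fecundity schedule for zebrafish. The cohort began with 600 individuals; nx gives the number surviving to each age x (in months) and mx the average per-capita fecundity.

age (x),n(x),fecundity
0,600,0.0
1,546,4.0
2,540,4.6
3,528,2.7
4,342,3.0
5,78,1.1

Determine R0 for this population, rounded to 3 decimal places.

12.009

lx = nx/n0 = nx/600: 1, 0.91, 0.9, 0.88, 0.57, 0.13
lx·mx by age: 0, 3.64, 4.14, 2.376, 1.71, 0.143
R0 = Σ lx·mx = 12.009 → 12.009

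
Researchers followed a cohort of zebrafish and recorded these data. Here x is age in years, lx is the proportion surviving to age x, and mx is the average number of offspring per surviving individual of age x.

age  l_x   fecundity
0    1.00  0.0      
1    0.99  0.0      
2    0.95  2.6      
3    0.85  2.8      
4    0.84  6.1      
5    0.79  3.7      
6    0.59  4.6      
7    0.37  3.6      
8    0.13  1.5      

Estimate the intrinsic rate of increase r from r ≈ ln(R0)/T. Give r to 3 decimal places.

0.655

R0 = Σ lx·mx = 0 + 0 + 2.47 + 2.38 + 5.124 + 2.923 + 2.714 + 1.332 + 0.195 = 17.138
Σ x·lx·mx = 74.359; T = 74.359/17.138 = 4.33884…
r ≈ ln(R0)/T = ln(17.138)/4.33884… = 0.65485… → 0.655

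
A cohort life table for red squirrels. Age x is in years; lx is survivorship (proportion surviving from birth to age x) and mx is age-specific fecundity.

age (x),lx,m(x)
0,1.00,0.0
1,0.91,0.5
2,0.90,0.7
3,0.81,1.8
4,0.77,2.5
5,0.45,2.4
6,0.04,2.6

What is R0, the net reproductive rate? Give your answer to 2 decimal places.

lx·mx by age: 0, 0.455, 0.63, 1.458, 1.925, 1.08, 0.104
R0 = Σ lx·mx = 5.652 → 5.65

5.65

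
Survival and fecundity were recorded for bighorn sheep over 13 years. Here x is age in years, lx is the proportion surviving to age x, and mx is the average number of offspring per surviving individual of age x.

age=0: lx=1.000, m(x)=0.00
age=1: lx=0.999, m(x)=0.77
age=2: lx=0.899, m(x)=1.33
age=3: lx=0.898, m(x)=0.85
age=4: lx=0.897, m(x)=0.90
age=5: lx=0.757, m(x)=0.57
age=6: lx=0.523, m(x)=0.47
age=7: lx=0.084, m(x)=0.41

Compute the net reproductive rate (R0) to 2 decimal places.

lx·mx by age: 0, 0.76923, 1.19567, 0.7633, 0.8073, 0.43149, 0.24581, 0.03444
R0 = Σ lx·mx = 4.24724 → 4.25

4.25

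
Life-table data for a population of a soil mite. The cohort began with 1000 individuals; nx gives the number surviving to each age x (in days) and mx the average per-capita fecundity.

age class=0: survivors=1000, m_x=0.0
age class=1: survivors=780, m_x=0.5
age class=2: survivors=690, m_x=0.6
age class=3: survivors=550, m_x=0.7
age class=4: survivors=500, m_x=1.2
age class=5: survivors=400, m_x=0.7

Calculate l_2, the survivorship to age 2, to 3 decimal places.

0.690

l_2 = n_2/n_0 = 690/1000 = 0.69 → 0.690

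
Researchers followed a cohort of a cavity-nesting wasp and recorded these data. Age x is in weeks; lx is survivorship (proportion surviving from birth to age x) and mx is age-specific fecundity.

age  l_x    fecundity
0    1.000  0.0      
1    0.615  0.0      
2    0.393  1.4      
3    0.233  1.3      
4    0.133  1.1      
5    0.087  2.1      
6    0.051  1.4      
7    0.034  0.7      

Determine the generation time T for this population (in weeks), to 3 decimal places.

3.212

lx·mx: 0, 0, 0.5502, 0.3029, 0.1463, 0.1827, 0.0714, 0.0238 → R0 = 1.2773
x·lx·mx: 0, 0, 1.1004, 0.9087, 0.5852, 0.9135, 0.4284, 0.1666 → Σ = 4.1028
T = 4.1028 / 1.2773 = 3.212088… → 3.212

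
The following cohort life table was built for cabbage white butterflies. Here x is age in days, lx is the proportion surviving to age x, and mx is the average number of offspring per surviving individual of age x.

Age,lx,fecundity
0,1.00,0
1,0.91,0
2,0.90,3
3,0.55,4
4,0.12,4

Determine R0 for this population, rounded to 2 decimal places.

lx·mx by age: 0, 0, 2.7, 2.2, 0.48
R0 = Σ lx·mx = 5.38 → 5.38

5.38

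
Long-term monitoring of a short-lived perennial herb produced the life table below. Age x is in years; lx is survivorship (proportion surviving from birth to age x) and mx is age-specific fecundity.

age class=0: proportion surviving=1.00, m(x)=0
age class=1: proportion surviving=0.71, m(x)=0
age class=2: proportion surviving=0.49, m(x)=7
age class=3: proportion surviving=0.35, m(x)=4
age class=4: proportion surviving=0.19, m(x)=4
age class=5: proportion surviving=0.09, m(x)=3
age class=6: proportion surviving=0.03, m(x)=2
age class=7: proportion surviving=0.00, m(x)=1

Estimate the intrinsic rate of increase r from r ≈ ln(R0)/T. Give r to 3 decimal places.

R0 = Σ lx·mx = 0 + 0 + 3.43 + 1.4 + 0.76 + 0.27 + 0.06 + 0 = 5.92
Σ x·lx·mx = 15.81; T = 15.81/5.92 = 2.67061…
r ≈ ln(R0)/T = ln(5.92)/2.67061… = 0.66589… → 0.666

0.666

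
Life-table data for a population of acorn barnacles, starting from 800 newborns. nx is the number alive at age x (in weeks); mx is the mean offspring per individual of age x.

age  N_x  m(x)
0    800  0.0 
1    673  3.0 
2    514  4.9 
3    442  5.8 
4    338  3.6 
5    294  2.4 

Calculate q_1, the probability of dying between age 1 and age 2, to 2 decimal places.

0.24

lx = nx/n0 = nx/800: 1, 0.84125, 0.6425, 0.5525, 0.4225, 0.3675
q_1 = (l_1 − l_2) / l_1 = (0.84125 − 0.6425) / 0.84125
     = 0.19875 / 0.84125 = 0.236256… → 0.24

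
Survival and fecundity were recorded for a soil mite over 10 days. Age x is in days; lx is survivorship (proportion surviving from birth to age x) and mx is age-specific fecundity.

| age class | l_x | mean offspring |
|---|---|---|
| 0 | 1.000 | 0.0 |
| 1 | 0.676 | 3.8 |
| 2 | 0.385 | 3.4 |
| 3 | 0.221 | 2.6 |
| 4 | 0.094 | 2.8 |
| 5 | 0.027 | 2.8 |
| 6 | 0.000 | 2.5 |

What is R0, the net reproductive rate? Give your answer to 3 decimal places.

4.791

lx·mx by age: 0, 2.5688, 1.309, 0.5746, 0.2632, 0.0756, 0
R0 = Σ lx·mx = 4.7912 → 4.791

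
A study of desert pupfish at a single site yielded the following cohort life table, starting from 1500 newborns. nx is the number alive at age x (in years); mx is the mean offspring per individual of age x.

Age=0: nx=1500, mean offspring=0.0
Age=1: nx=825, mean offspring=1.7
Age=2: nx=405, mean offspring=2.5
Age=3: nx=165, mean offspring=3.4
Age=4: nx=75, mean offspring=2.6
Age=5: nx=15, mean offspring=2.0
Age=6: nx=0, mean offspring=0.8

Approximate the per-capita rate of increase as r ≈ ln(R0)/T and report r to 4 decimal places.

lx = nx/n0 = nx/1500: 1, 0.55, 0.27, 0.11, 0.05, 0.01, 0
R0 = Σ lx·mx = 0 + 0.935 + 0.675 + 0.374 + 0.13 + 0.02 + 0 = 2.134
Σ x·lx·mx = 4.027; T = 4.027/2.134 = 1.88707…
r ≈ ln(R0)/T = ln(2.134)/1.88707… = 0.401681… → 0.4017

0.4017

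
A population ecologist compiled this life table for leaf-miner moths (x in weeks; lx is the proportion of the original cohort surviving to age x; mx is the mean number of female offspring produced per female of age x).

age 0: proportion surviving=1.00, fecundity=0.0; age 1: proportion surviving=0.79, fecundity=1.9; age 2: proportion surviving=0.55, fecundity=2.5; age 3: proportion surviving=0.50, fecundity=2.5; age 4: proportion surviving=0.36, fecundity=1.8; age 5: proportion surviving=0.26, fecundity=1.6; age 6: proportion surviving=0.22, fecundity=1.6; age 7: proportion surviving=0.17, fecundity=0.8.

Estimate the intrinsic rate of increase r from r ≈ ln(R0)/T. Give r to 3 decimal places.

0.627

R0 = Σ lx·mx = 0 + 1.501 + 1.375 + 1.25 + 0.648 + 0.416 + 0.352 + 0.136 = 5.678
Σ x·lx·mx = 15.737; T = 15.737/5.678 = 2.77157…
r ≈ ln(R0)/T = ln(5.678)/2.77157… = 0.62657… → 0.627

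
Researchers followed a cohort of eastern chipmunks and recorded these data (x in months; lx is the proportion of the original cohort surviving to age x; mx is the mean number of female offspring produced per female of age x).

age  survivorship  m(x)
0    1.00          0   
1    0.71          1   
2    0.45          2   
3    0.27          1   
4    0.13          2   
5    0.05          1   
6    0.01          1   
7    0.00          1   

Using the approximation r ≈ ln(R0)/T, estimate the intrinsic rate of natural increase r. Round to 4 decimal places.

0.3714

R0 = Σ lx·mx = 0 + 0.71 + 0.9 + 0.27 + 0.26 + 0.05 + 0.01 + 0 = 2.2
Σ x·lx·mx = 4.67; T = 4.67/2.2 = 2.12273…
r ≈ ln(R0)/T = ln(2.2)/2.12273… = 0.371436… → 0.3714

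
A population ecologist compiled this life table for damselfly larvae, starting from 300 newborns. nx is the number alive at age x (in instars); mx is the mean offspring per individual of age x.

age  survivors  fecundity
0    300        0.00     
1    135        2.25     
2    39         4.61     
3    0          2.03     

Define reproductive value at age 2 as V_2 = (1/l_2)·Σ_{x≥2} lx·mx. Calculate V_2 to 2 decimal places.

4.61

lx = nx/n0 = nx/300: 1, 0.45, 0.13, 0
lx·mx for x ≥ 2: 0.5993, 0 → sum = 0.5993
V_2 = 0.5993 / l_2 = 0.5993 / 0.13 = 4.61 → 4.61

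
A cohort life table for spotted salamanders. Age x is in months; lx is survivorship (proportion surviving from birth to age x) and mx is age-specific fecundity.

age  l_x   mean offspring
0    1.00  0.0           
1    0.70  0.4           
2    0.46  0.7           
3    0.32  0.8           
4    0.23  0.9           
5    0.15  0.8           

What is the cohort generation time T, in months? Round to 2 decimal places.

lx·mx: 0, 0.28, 0.322, 0.256, 0.207, 0.12 → R0 = 1.185
x·lx·mx: 0, 0.28, 0.644, 0.768, 0.828, 0.6 → Σ = 3.12
T = 3.12 / 1.185 = 2.632911… → 2.63

2.63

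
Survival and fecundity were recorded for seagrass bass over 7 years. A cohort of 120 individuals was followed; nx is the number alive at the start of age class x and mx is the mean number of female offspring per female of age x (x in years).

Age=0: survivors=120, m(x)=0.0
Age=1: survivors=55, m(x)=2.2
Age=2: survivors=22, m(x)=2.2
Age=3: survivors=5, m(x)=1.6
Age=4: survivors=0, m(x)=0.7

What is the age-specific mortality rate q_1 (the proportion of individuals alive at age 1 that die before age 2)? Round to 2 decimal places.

lx = nx/n0 = nx/120: 1, 0.45833…, 0.18333…, 0.04167…, 0
q_1 = (l_1 − l_2) / l_1 = (0.458333… − 0.183333…) / 0.458333…
     = 0.275… / 0.458333… = 0.6… → 0.60

0.60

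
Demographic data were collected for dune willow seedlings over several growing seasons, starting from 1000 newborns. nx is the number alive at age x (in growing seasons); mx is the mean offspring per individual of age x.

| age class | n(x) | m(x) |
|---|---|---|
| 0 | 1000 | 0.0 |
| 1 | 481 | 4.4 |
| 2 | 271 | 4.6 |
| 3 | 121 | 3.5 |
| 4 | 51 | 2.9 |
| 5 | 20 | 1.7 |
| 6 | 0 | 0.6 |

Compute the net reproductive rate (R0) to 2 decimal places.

lx = nx/n0 = nx/1000: 1, 0.481, 0.271, 0.121, 0.051, 0.02, 0
lx·mx by age: 0, 2.1164, 1.2466, 0.4235, 0.1479, 0.034, 0
R0 = Σ lx·mx = 3.9684 → 3.97

3.97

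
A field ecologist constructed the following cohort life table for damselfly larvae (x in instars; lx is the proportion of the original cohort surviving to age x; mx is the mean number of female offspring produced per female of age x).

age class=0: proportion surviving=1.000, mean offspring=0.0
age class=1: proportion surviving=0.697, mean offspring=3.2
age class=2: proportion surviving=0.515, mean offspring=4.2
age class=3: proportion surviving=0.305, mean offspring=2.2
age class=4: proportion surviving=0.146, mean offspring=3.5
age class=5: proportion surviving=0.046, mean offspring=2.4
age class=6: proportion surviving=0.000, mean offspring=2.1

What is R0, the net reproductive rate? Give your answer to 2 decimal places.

lx·mx by age: 0, 2.2304, 2.163, 0.671, 0.511, 0.1104, 0
R0 = Σ lx·mx = 5.6858 → 5.69

5.69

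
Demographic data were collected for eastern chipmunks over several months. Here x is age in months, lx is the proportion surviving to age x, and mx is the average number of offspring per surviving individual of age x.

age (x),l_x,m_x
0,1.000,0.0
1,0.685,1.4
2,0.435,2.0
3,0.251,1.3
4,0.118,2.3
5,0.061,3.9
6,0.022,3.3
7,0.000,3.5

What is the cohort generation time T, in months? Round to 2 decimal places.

lx·mx: 0, 0.959, 0.87, 0.3263, 0.2714, 0.2379, 0.0726, 0 → R0 = 2.7372
x·lx·mx: 0, 0.959, 1.74, 0.9789, 1.0856, 1.1895, 0.4356, 0 → Σ = 6.3886
T = 6.3886 / 2.7372 = 2.333991… → 2.33

2.33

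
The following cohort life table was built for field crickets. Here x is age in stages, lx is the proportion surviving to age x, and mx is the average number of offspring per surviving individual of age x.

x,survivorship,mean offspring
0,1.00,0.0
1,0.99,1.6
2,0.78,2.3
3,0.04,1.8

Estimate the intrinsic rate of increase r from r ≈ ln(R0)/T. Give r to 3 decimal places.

0.793

R0 = Σ lx·mx = 0 + 1.584 + 1.794 + 0.072 = 3.45
Σ x·lx·mx = 5.388; T = 5.388/3.45 = 1.56174…
r ≈ ln(R0)/T = ln(3.45)/1.56174… = 0.79295… → 0.793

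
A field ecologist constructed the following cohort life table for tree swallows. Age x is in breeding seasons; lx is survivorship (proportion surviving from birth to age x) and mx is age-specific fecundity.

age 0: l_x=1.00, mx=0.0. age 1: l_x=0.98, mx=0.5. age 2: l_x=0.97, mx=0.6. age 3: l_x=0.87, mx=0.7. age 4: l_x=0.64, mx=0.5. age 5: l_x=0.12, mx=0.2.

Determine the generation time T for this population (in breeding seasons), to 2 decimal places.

2.41

lx·mx: 0, 0.49, 0.582, 0.609, 0.32, 0.024 → R0 = 2.025
x·lx·mx: 0, 0.49, 1.164, 1.827, 1.28, 0.12 → Σ = 4.881
T = 4.881 / 2.025 = 2.41037… → 2.41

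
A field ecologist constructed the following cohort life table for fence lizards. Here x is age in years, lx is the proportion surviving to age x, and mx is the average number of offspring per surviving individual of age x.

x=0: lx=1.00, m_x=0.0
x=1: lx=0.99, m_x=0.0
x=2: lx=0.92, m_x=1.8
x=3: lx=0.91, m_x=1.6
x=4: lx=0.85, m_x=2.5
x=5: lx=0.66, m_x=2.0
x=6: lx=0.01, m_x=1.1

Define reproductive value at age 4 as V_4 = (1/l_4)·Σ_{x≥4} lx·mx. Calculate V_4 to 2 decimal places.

4.07

lx·mx for x ≥ 4: 2.125, 1.32, 0.011 → sum = 3.456
V_4 = 3.456 / l_4 = 3.456 / 0.85 = 4.065882… → 4.07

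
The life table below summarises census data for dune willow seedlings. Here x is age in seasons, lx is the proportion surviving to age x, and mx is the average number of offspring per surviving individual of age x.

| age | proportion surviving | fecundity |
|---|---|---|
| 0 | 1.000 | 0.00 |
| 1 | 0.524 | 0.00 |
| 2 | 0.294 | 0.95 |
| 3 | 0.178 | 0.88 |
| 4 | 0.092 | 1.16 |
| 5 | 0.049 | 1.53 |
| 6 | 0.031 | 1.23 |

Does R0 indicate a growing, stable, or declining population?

R0 = Σ lx·mx = 0 + 0 + 0.2793 + 0.15664 + 0.10672 + 0.07497 + 0.03813 = 0.65576
R0 < 1, so the population is declining.

declining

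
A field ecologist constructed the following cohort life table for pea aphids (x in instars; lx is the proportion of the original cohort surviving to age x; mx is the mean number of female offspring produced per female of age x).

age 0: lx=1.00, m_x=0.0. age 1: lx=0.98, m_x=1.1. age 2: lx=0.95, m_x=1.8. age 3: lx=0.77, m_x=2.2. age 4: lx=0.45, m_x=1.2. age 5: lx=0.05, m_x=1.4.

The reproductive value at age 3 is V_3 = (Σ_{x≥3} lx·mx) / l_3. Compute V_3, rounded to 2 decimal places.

2.99

lx·mx for x ≥ 3: 1.694, 0.54, 0.07 → sum = 2.304
V_3 = 2.304 / l_3 = 2.304 / 0.77 = 2.992208… → 2.99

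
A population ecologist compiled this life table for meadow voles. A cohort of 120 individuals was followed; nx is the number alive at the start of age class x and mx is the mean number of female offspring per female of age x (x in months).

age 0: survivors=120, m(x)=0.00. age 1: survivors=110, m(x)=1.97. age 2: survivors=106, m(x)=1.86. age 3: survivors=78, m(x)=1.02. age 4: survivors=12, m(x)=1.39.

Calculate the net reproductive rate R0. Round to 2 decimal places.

lx = nx/n0 = nx/120: 1, 0.91667…, 0.88333…, 0.65, 0.1
lx·mx by age: 0, 1.805833…, 1.643…, 0.663, 0.139
R0 = Σ lx·mx = 4.250833… → 4.25

4.25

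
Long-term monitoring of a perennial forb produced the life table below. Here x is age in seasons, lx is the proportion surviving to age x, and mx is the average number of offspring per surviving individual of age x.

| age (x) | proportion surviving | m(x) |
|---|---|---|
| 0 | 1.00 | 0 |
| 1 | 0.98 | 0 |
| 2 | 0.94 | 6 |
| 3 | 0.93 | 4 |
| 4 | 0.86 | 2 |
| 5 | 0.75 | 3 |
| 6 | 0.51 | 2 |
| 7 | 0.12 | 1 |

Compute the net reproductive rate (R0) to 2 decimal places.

14.47

lx·mx by age: 0, 0, 5.64, 3.72, 1.72, 2.25, 1.02, 0.12
R0 = Σ lx·mx = 14.47 → 14.47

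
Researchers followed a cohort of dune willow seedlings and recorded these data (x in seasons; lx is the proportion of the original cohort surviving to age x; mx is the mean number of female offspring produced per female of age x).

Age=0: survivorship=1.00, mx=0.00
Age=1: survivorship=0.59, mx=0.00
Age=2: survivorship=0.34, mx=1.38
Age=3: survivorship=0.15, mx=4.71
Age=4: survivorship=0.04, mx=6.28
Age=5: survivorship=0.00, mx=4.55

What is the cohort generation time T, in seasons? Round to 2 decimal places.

lx·mx: 0, 0, 0.4692, 0.7065, 0.2512, 0 → R0 = 1.4269
x·lx·mx: 0, 0, 0.9384, 2.1195, 1.0048, 0 → Σ = 4.0627
T = 4.0627 / 1.4269 = 2.847221… → 2.85

2.85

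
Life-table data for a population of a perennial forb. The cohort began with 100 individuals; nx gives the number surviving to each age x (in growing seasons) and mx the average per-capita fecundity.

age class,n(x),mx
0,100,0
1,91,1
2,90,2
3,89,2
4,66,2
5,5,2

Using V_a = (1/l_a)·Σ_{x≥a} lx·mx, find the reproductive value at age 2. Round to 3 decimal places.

5.556

lx = nx/n0 = nx/100: 1, 0.91, 0.9, 0.89, 0.66, 0.05
lx·mx for x ≥ 2: 1.8, 1.78, 1.32, 0.1 → sum = 5
V_2 = 5 / l_2 = 5 / 0.9 = 5.555556… → 5.556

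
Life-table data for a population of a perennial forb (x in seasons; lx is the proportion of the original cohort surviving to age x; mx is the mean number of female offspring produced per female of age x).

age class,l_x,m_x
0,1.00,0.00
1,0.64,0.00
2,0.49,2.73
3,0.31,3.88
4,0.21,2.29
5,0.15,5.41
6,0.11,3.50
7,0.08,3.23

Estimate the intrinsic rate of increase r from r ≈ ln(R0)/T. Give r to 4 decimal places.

0.4095

R0 = Σ lx·mx = 0 + 0 + 1.3377 + 1.2028 + 0.4809 + 0.8115 + 0.385 + 0.2584 = 4.4763
Σ x·lx·mx = 16.3837; T = 16.3837/4.4763 = 3.6601…
r ≈ ln(R0)/T = ln(4.4763)/3.6601… = 0.409496… → 0.4095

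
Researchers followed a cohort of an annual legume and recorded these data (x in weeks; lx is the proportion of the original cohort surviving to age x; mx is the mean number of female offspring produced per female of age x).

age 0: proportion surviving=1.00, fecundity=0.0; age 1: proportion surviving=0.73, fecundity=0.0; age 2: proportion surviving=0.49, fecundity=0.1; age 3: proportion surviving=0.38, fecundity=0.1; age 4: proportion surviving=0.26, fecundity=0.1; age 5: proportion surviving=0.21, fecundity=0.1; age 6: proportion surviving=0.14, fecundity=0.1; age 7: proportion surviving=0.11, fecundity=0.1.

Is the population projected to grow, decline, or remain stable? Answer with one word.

declining

R0 = Σ lx·mx = 0 + 0 + 0.049 + 0.038 + 0.026 + 0.021 + 0.014 + 0.011 = 0.159
R0 < 1, so the population is declining.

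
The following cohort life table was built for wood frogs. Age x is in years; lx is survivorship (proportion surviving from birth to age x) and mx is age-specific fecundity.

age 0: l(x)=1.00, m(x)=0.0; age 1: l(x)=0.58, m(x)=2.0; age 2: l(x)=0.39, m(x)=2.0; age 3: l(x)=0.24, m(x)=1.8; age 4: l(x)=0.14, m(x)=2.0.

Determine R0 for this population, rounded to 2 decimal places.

2.65

lx·mx by age: 0, 1.16, 0.78, 0.432, 0.28
R0 = Σ lx·mx = 2.652 → 2.65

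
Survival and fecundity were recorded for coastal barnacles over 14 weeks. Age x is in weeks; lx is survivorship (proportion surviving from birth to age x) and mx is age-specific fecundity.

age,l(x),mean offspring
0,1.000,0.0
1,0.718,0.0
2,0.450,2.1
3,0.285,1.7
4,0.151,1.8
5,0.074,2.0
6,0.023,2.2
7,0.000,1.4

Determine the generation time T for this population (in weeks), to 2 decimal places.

lx·mx: 0, 0, 0.945, 0.4845, 0.2718, 0.148, 0.0506, 0 → R0 = 1.8999
x·lx·mx: 0, 0, 1.89, 1.4535, 1.0872, 0.74, 0.3036, 0 → Σ = 5.4743
T = 5.4743 / 1.8999 = 2.881362… → 2.88

2.88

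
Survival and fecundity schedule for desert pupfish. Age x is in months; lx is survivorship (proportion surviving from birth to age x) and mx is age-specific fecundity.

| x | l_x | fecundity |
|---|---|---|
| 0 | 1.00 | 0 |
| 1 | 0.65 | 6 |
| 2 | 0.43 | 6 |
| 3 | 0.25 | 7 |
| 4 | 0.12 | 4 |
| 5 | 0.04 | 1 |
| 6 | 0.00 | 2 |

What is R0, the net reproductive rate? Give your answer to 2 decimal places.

8.75

lx·mx by age: 0, 3.9, 2.58, 1.75, 0.48, 0.04, 0
R0 = Σ lx·mx = 8.75 → 8.75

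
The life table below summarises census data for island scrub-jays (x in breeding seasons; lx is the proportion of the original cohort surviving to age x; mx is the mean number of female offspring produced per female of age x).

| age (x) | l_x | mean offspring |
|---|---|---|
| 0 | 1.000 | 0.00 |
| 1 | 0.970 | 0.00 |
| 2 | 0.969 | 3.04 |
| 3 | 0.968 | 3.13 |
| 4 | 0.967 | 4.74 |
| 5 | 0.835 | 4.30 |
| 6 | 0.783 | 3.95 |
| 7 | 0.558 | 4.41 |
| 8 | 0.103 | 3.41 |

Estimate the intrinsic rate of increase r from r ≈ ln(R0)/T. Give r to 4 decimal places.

R0 = Σ lx·mx = 0 + 0 + 2.94576 + 3.02984 + 4.58358 + 3.5905 + 3.09285 + 2.46078 + 0.35123 = 20.05454
Σ x·lx·mx = 89.86026; T = 89.86026/20.05454 = 4.48079…
r ≈ ln(R0)/T = ln(20.05454)/4.48079… = 0.66918… → 0.6692

0.6692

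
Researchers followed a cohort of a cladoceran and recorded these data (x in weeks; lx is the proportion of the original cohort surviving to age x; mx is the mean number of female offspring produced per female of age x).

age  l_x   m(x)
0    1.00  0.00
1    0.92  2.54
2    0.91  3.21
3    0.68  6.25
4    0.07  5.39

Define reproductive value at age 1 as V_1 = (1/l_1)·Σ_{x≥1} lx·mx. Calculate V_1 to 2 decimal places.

10.74

lx·mx for x ≥ 1: 2.3368, 2.9211, 4.25, 0.3773 → sum = 9.8852
V_1 = 9.8852 / l_1 = 9.8852 / 0.92 = 10.744783… → 10.74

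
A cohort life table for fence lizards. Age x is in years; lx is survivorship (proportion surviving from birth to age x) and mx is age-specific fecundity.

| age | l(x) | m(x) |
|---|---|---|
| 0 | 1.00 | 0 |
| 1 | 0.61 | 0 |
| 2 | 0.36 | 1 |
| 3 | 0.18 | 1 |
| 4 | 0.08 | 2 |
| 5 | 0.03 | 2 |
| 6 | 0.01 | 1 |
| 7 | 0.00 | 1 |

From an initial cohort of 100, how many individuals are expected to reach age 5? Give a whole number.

Expected survivors = N0 · l_5 = 100 × 0.03 = 3 → 3

3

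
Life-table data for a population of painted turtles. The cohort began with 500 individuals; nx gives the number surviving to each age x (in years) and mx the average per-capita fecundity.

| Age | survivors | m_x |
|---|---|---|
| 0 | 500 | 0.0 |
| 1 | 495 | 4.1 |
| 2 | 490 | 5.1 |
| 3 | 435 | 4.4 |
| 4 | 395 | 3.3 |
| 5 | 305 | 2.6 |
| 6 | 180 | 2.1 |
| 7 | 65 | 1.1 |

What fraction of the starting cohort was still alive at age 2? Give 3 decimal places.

l_2 = n_2/n_0 = 490/500 = 0.98 → 0.980

0.980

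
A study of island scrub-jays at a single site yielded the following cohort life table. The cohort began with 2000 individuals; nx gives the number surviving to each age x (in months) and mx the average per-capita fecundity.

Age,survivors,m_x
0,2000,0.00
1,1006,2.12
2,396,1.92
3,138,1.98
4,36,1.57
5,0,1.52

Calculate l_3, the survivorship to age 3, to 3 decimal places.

0.069

l_3 = n_3/n_0 = 138/2000 = 0.069 → 0.069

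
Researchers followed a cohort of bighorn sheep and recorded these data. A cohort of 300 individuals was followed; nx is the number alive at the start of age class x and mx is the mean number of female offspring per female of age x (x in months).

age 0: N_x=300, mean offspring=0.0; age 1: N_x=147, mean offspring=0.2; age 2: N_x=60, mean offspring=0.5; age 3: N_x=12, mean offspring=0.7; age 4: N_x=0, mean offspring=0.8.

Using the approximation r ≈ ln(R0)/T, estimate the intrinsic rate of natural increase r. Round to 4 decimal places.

lx = nx/n0 = nx/300: 1, 0.49, 0.2, 0.04, 0
R0 = Σ lx·mx = 0 + 0.098 + 0.1 + 0.028 + 0 = 0.226
Σ x·lx·mx = 0.382; T = 0.382/0.226 = 1.69027…
r ≈ ln(R0)/T = ln(0.226)/1.69027… = -0.879874… → -0.8799

-0.8799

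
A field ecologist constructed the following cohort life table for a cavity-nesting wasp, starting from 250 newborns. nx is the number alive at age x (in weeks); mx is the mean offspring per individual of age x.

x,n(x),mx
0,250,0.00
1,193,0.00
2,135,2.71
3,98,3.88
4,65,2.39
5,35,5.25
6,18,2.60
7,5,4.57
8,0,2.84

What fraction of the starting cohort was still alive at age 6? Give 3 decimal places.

0.072

l_6 = n_6/n_0 = 18/250 = 0.072 → 0.072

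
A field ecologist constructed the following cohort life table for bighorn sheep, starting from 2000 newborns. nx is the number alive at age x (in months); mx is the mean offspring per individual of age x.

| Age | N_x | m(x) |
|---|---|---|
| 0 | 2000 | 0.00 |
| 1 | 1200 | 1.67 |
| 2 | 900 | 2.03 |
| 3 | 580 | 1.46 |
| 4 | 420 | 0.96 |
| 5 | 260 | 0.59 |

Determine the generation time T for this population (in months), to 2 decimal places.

2.02

lx = nx/n0 = nx/2000: 1, 0.6, 0.45, 0.29, 0.21, 0.13
lx·mx: 0, 1.002, 0.9135, 0.4234, 0.2016, 0.0767 → R0 = 2.6172
x·lx·mx: 0, 1.002, 1.827, 1.2702, 0.8064, 0.3835 → Σ = 5.2891
T = 5.2891 / 2.6172 = 2.0209… → 2.02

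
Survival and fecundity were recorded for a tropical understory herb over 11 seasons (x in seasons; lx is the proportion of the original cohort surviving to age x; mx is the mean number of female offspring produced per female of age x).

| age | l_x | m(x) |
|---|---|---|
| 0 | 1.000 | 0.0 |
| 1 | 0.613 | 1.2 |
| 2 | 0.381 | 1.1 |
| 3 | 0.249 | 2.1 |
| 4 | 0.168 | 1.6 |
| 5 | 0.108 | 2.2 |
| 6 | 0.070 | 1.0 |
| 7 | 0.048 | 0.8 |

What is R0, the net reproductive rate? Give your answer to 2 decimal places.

lx·mx by age: 0, 0.7356, 0.4191, 0.5229, 0.2688, 0.2376, 0.07, 0.0384
R0 = Σ lx·mx = 2.2924 → 2.29

2.29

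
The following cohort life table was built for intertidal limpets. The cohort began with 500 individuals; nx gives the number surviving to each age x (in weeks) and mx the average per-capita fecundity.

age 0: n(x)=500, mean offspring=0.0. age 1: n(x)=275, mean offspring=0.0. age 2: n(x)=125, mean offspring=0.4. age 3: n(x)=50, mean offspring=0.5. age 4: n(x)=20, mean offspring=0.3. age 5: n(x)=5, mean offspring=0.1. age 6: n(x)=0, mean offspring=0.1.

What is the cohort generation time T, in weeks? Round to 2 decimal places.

2.47

lx = nx/n0 = nx/500: 1, 0.55, 0.25, 0.1, 0.04, 0.01, 0
lx·mx: 0, 0, 0.1, 0.05, 0.012, 0.001, 0 → R0 = 0.163
x·lx·mx: 0, 0, 0.2, 0.15, 0.048, 0.005, 0 → Σ = 0.403
T = 0.403 / 0.163 = 2.472393… → 2.47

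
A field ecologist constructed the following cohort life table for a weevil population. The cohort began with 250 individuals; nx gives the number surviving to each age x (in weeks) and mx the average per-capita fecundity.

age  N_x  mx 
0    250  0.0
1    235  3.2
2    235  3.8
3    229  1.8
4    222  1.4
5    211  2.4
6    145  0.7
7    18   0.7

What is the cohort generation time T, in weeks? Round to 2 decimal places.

lx = nx/n0 = nx/250: 1, 0.94, 0.94, 0.916, 0.888, 0.844, 0.58, 0.072
lx·mx: 0, 3.008, 3.572, 1.6488, 1.2432, 2.0256, 0.406, 0.0504 → R0 = 11.954
x·lx·mx: 0, 3.008, 7.144, 4.9464, 4.9728, 10.128, 2.436, 0.3528 → Σ = 32.988
T = 32.988 / 11.954 = 2.759578… → 2.76

2.76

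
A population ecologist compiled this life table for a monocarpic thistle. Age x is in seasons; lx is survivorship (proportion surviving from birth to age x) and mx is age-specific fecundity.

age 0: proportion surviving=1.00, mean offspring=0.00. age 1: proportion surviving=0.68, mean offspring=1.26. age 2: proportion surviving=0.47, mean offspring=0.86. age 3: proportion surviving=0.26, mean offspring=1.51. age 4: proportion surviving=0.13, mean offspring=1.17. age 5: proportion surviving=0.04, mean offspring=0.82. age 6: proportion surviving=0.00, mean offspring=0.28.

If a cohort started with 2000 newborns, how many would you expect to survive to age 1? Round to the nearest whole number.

Expected survivors = N0 · l_1 = 2000 × 0.68 = 1360 → 1360

1360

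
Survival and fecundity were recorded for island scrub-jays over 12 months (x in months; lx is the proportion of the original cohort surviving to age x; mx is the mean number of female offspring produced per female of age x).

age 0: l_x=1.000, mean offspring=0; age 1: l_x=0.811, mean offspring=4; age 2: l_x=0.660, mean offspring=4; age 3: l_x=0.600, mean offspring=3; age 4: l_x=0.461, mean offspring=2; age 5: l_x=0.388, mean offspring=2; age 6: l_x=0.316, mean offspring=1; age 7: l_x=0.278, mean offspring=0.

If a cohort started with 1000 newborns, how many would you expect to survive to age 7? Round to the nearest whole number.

Expected survivors = N0 · l_7 = 1000 × 0.278 = 278 → 278

278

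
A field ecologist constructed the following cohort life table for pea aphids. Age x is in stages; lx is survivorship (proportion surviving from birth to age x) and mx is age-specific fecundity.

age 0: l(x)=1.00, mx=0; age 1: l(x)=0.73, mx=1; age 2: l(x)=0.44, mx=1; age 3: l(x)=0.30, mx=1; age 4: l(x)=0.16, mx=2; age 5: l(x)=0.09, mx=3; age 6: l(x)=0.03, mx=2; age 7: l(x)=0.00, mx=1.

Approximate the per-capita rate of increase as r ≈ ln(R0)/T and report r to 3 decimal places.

R0 = Σ lx·mx = 0 + 0.73 + 0.44 + 0.3 + 0.32 + 0.27 + 0.06 + 0 = 2.12
Σ x·lx·mx = 5.5; T = 5.5/2.12 = 2.59434…
r ≈ ln(R0)/T = ln(2.12)/2.59434… = 0.28964… → 0.290

0.290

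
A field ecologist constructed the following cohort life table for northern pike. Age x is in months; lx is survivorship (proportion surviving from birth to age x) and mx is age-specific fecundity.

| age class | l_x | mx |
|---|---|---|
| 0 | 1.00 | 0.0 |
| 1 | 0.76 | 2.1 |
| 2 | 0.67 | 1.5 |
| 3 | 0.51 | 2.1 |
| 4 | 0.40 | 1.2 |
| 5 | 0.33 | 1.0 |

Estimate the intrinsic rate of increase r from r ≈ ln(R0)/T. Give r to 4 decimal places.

0.6472

R0 = Σ lx·mx = 0 + 1.596 + 1.005 + 1.071 + 0.48 + 0.33 = 4.482
Σ x·lx·mx = 10.389; T = 10.389/4.482 = 2.31794…
r ≈ ln(R0)/T = ln(4.482)/2.31794… = 0.647157… → 0.6472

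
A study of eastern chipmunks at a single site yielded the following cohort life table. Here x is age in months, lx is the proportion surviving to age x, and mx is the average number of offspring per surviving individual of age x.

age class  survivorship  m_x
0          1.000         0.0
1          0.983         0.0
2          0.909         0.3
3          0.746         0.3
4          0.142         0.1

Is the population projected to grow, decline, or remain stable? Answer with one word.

declining

R0 = Σ lx·mx = 0 + 0 + 0.2727 + 0.2238 + 0.0142 = 0.5107
R0 < 1, so the population is declining.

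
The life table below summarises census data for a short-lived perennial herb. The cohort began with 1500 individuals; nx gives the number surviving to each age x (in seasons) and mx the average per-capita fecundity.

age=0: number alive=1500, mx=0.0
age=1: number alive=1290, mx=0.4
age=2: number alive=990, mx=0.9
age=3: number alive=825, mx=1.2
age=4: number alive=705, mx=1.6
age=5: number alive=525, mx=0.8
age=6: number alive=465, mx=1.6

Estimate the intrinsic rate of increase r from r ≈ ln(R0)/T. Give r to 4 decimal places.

lx = nx/n0 = nx/1500: 1, 0.86, 0.66, 0.55, 0.47, 0.35, 0.31
R0 = Σ lx·mx = 0 + 0.344 + 0.594 + 0.66 + 0.752 + 0.28 + 0.496 = 3.126
Σ x·lx·mx = 10.896; T = 10.896/3.126 = 3.4856…
r ≈ ln(R0)/T = ln(3.126)/3.4856… = 0.326989… → 0.3270

0.3270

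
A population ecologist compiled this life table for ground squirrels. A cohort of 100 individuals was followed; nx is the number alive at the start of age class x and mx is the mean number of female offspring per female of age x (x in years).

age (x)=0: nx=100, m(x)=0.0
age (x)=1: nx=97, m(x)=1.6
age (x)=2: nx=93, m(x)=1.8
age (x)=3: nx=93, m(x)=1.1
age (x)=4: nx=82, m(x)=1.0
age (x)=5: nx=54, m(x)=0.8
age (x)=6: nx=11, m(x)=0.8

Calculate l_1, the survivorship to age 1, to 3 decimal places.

0.970

l_1 = n_1/n_0 = 97/100 = 0.97 → 0.970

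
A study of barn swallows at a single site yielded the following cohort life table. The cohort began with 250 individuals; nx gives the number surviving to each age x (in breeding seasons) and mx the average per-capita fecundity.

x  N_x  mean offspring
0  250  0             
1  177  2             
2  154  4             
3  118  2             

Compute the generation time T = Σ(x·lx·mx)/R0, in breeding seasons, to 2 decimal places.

1.90

lx = nx/n0 = nx/250: 1, 0.708, 0.616, 0.472
lx·mx: 0, 1.416, 2.464, 0.944 → R0 = 4.824
x·lx·mx: 0, 1.416, 4.928, 2.832 → Σ = 9.176
T = 9.176 / 4.824 = 1.902156… → 1.90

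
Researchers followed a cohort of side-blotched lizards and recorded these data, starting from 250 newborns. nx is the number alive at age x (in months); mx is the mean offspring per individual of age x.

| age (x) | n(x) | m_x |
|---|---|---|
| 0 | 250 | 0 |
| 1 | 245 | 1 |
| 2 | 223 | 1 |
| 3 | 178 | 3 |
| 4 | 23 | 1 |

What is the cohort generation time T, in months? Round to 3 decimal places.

2.327

lx = nx/n0 = nx/250: 1, 0.98, 0.892, 0.712, 0.092
lx·mx: 0, 0.98, 0.892, 2.136, 0.092 → R0 = 4.1
x·lx·mx: 0, 0.98, 1.784, 6.408, 0.368 → Σ = 9.54
T = 9.54 / 4.1 = 2.326829… → 2.327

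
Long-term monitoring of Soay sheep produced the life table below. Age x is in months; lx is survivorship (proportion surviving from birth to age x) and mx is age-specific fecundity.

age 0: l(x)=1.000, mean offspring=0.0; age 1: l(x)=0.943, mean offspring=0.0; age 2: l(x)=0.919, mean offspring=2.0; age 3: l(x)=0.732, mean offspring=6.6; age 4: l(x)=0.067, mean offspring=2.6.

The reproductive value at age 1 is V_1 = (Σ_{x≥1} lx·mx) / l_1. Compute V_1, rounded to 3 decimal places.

lx·mx for x ≥ 1: 0, 1.838, 4.8312, 0.1742 → sum = 6.8434
V_1 = 6.8434 / l_1 = 6.8434 / 0.943 = 7.257052… → 7.257

7.257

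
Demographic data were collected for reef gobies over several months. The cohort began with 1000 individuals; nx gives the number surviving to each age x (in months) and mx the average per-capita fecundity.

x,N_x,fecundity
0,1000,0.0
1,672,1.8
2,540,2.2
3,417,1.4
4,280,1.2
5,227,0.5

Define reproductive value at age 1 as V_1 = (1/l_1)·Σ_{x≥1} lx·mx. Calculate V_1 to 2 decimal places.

lx = nx/n0 = nx/1000: 1, 0.672, 0.54, 0.417, 0.28, 0.227
lx·mx for x ≥ 1: 1.2096, 1.188, 0.5838, 0.336, 0.1135 → sum = 3.4309
V_1 = 3.4309 / l_1 = 3.4309 / 0.672 = 5.105506… → 5.11

5.11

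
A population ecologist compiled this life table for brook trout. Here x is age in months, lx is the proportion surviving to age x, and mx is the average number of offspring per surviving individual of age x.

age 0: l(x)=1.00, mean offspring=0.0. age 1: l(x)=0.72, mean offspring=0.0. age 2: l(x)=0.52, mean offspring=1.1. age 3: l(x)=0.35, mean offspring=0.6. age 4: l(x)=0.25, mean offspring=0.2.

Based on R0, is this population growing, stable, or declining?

R0 = Σ lx·mx = 0 + 0 + 0.572 + 0.21 + 0.05 = 0.832
R0 < 1, so the population is declining.

declining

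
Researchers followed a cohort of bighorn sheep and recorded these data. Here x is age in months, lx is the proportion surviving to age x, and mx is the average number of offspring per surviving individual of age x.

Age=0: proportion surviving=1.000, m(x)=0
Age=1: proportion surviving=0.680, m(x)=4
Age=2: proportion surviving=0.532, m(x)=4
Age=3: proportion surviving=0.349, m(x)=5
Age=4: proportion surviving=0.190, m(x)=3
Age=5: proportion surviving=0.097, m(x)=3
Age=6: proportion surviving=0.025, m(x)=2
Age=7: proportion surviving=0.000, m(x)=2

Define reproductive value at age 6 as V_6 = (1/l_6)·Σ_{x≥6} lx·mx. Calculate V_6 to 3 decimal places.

lx·mx for x ≥ 6: 0.05, 0 → sum = 0.05
V_6 = 0.05 / l_6 = 0.05 / 0.025 = 2 → 2.000

2.000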